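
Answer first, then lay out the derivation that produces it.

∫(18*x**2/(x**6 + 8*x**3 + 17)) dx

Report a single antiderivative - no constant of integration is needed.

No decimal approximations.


The answer is 6*atan(x**3 + 4).
Step 1. Substitute u = x**3 + 4, turning ∫(18*x**2/(x**6 + 8*x**3 + 17)) dx into ∫(6/(u**2 + 1)) du: now ∫(6/(u**2 + 1)) du.
Step 2. Evaluate the standard form: now 6*atan(u).
Step 3. Substitute back u = x**3 + 4: now 6*atan(x**3 + 4).
Answer: 6*atan(x**3 + 4).


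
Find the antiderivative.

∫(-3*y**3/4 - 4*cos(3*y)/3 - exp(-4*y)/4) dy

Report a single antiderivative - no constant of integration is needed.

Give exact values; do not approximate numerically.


Answer: -3*y**4/16 - 4*sin(3*y)/9 + exp(-4*y)/16.


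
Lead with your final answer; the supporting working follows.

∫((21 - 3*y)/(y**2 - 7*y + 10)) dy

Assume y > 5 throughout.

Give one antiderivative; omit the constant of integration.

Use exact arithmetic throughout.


The answer is 2*log(y - 5) - 5*log(y - 2).
Step 1. Decompose ∫((21 - 3*y)/(y**2 - 7*y + 10)) dy by partial fractions, (21 - 3*y)/(y**2 - 7*y + 10) = -5/(y - 2) + 2/(y - 5): now ∫(2/(y - 5)) dy + ∫(-5/(y - 2)) dy.
Step 2. Evaluate the standard form [assuming y > 2]: now -5*log(y - 2) + ∫(2/(y - 5)) dy.
Step 3. Evaluate the standard form [assuming y > 5]: now 2*log(y - 5) - 5*log(y - 2).
Answer: 2*log(y - 5) - 5*log(y - 2).


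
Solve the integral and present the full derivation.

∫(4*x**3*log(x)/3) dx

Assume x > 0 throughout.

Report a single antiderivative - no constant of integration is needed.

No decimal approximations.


Step 1. Integrate ∫(4*x**3*log(x)/3) dx by parts with u = log(x), dv = (4*x**3/3) dx, so v = x**4/3 [assuming x > 0]: now x**4*log(x)/3 + ∫(-x**3/3) dx.
Step 2. Evaluate the standard form: now x**4*log(x)/3 - x**4/12.
Answer: x**4*log(x)/3 - x**4/12.


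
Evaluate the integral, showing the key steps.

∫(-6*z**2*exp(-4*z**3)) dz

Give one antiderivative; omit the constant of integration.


Step 1. Substitute u = z**3, turning ∫(-6*z**2*exp(-4*z**3)) dz into ∫(-2*exp(-4*u)) du: now ∫(-2*exp(-4*u)) du.
Step 2. Evaluate the standard form: now exp(-4*u)/2.
Step 3. Substitute back u = z**3: now exp(-4*z**3)/2.
Answer: exp(-4*z**3)/2.


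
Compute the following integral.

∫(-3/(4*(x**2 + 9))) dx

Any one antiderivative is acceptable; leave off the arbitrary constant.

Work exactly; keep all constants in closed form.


Answer: -atan(x/3)/4.


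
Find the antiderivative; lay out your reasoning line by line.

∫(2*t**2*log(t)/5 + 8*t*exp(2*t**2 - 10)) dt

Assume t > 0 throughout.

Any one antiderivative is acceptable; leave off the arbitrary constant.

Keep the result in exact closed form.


Step 1. Rewrite: now ∫(8*t*exp(2*t**2 - 10)) dt + ∫(2*t**2*log(t)/5) dt.
Step 2. Integrate ∫(2*t**2*log(t)/5) dt by parts with u = log(t), dv = (2*t**2/5) dt, so v = 2*t**3/15 [assuming t > 0]: now 2*t**3*log(t)/15 + ∫(-2*t**2/15) dt + ∫(8*t*exp(2*t**2 - 10)) dt.
Step 3. Evaluate the standard form: now 2*t**3*log(t)/15 - 2*t**3/45 + ∫(8*t*exp(2*t**2 - 10)) dt.
Step 4. Substitute u = t**2 - 5, turning ∫(8*t*exp(2*t**2 - 10)) dt into ∫(4*exp(2*u)) du: now 2*t**3*log(t)/15 - 2*t**3/45 + ∫(4*exp(2*u)) du.
Step 5. Evaluate the standard form: now 2*t**3*log(t)/15 - 2*t**3/45 + 2*exp(2*u).
Step 6. Substitute back u = t**2 - 5: now 2*t**3*log(t)/15 - 2*t**3/45 + 2*exp(2*t**2 - 10).
Answer: 2*t**3*log(t)/15 - 2*t**3/45 + 2*exp(2*t**2 - 10).


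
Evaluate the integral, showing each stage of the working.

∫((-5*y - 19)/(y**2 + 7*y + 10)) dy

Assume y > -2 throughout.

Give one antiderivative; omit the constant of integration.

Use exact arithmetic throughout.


Step 1. Decompose ∫((-5*y - 19)/(y**2 + 7*y + 10)) dy by partial fractions, (-5*y - 19)/(y**2 + 7*y + 10) = -2/(y + 5) - 3/(y + 2): now ∫(-3/(y + 2)) dy + ∫(-2/(y + 5)) dy.
Step 2. Evaluate the standard form [assuming y > -2]: now -3*log(y + 2) + ∫(-2/(y + 5)) dy.
Step 3. Evaluate the standard form [assuming y > -5]: now -3*log(y + 2) - 2*log(y + 5).
Answer: -3*log(y + 2) - 2*log(y + 5).


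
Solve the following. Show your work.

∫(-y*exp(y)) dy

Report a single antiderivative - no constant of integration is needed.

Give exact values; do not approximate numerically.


Step 1. Integrate ∫(-y*exp(y)) dy by parts with u = y, dv = (-exp(y)) dy, so v = -exp(y): now -y*exp(y) + ∫(exp(y)) dy.
Step 2. Evaluate the standard form: now -y*exp(y) + exp(y).
Answer: -y*exp(y) + exp(y).


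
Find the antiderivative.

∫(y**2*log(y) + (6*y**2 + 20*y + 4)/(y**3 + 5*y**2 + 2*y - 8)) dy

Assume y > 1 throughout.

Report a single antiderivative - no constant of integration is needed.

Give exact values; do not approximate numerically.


Answer: y**3*log(y)/3 - y**3/9 + 2*log(y - 1) + 2*log(y + 2) + 2*log(y + 4).


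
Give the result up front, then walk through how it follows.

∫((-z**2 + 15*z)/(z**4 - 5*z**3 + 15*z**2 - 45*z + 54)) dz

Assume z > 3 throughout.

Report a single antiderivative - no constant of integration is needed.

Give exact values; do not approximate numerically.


The answer is 2*log(z - 3) - 2*log(z - 2) - atan(z/3).
Step 1. Decompose ∫((-z**2 + 15*z)/(z**4 - 5*z**3 + 15*z**2 - 45*z + 54)) dz by partial fractions, (-z**2 + 15*z)/(z**4 - 5*z**3 + 15*z**2 - 45*z + 54) = -3/(z**2 + 9) - 2/(z - 2) + 2/(z - 3): now ∫(2/(z - 3)) dz + ∫(-2/(z - 2)) dz + ∫(-3/(z**2 + 9)) dz.
Step 2. Evaluate the standard form [assuming z > 2]: now -2*log(z - 2) + ∫(2/(z - 3)) dz + ∫(-3/(z**2 + 9)) dz.
Step 3. Evaluate the standard form [assuming z > 3]: now 2*log(z - 3) - 2*log(z - 2) + ∫(-3/(z**2 + 9)) dz.
Step 4. Evaluate the standard form: now 2*log(z - 3) - 2*log(z - 2) - atan(z/3).
Answer: 2*log(z - 3) - 2*log(z - 2) - atan(z/3).


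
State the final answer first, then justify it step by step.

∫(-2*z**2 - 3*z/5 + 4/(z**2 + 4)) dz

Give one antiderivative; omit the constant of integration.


The answer is -2*z**3/3 - 3*z**2/10 + 2*atan(z/2).
Step 1. Rewrite: now ∫(-3*z/5) dz + ∫(-2*z**2) dz + ∫(4/(z**2 + 4)) dz.
Step 2. Evaluate the standard form: now 2*atan(z/2) + ∫(-3*z/5) dz + ∫(-2*z**2) dz.
Step 3. Evaluate the standard form: now -3*z**2/10 + 2*atan(z/2) + ∫(-2*z**2) dz.
Step 4. Evaluate the standard form: now -2*z**3/3 - 3*z**2/10 + 2*atan(z/2).
Answer: -2*z**3/3 - 3*z**2/10 + 2*atan(z/2).


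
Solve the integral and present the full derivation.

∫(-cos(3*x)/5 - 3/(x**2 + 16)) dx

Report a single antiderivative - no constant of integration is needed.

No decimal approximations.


Step 1. Rewrite: now ∫(-3/(x**2 + 16)) dx + ∫(-cos(3*x)/5) dx.
Step 2. Evaluate the standard form: now -3*atan(x/4)/4 + ∫(-cos(3*x)/5) dx.
Step 3. Evaluate the standard form: now -sin(3*x)/15 - 3*atan(x/4)/4.
Answer: -sin(3*x)/15 - 3*atan(x/4)/4.


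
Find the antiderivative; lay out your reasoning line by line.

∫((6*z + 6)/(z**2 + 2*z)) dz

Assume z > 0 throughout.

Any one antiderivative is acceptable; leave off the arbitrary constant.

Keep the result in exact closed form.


Step 1. Decompose ∫((6*z + 6)/(z**2 + 2*z)) dz by partial fractions, (6*z + 6)/(z**2 + 2*z) = 3/(z + 2) + 3/z: now ∫(3/z) dz + ∫(3/(z + 2)) dz.
Step 2. Evaluate the standard form [assuming z > 0]: now 3*log(z) + ∫(3/(z + 2)) dz.
Step 3. Evaluate the standard form [assuming z > -2]: now 3*log(z) + 3*log(z + 2).
Answer: 3*log(z) + 3*log(z + 2).


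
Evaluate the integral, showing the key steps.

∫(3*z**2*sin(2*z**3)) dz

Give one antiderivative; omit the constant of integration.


Step 1. Substitute u = z**3, turning ∫(3*z**2*sin(2*z**3)) dz into ∫(sin(2*u)) du: now ∫(sin(2*u)) du.
Step 2. Evaluate the standard form: now -cos(2*u)/2.
Step 3. Substitute back u = z**3: now -cos(2*z**3)/2.
Answer: -cos(2*z**3)/2.


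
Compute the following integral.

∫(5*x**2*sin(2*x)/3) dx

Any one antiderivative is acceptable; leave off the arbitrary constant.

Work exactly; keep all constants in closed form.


Answer: -5*x**2*cos(2*x)/6 + 5*x*sin(2*x)/6 + 5*cos(2*x)/12.


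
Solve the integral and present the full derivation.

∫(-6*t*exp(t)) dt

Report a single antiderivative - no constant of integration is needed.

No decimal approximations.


Step 1. Integrate ∫(-6*t*exp(t)) dt by parts with u = t, dv = (-6*exp(t)) dt, so v = -6*exp(t): now -6*t*exp(t) + ∫(6*exp(t)) dt.
Step 2. Evaluate the standard form: now -6*t*exp(t) + 6*exp(t).
Answer: -6*t*exp(t) + 6*exp(t).


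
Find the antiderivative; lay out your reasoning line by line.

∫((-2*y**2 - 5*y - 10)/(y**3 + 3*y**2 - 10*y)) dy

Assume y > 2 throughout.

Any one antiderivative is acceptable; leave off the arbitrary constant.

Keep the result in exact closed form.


Step 1. Decompose ∫((-2*y**2 - 5*y - 10)/(y**3 + 3*y**2 - 10*y)) dy by partial fractions, (-2*y**2 - 5*y - 10)/(y**3 + 3*y**2 - 10*y) = -1/(y + 5) - 2/(y - 2) + 1/y: now ∫(1/y) dy + ∫(-2/(y - 2)) dy + ∫(-1/(y + 5)) dy.
Step 2. Evaluate the standard form [assuming y > 0]: now log(y) + ∫(-2/(y - 2)) dy + ∫(-1/(y + 5)) dy.
Step 3. Evaluate the standard form [assuming y > -5]: now log(y) - log(y + 5) + ∫(-2/(y - 2)) dy.
Step 4. Evaluate the standard form [assuming y > 2]: now log(y) - 2*log(y - 2) - log(y + 5).
Answer: log(y) - 2*log(y - 2) - log(y + 5).


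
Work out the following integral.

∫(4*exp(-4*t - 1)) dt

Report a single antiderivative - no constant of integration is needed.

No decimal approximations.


Answer: -exp(-4*t - 1).


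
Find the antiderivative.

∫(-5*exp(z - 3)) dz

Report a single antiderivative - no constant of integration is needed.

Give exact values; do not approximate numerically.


Answer: -5*exp(z - 3).


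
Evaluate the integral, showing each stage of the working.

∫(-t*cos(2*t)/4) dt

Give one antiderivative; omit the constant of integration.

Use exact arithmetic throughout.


Step 1. Integrate ∫(-t*cos(2*t)/4) dt by parts with u = t, dv = (-cos(2*t)/4) dt, so v = -sin(2*t)/8: now -t*sin(2*t)/8 + ∫(sin(2*t)/8) dt.
Step 2. Evaluate the standard form: now -t*sin(2*t)/8 - cos(2*t)/16.
Answer: -t*sin(2*t)/8 - cos(2*t)/16.


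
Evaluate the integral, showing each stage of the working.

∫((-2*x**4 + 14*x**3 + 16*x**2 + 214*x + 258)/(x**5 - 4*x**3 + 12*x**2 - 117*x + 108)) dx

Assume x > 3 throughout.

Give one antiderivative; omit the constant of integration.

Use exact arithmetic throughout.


Step 1. Decompose ∫((-2*x**4 + 14*x**3 + 16*x**2 + 214*x + 258)/(x**5 - 4*x**3 + 12*x**2 - 117*x + 108)) dx by partial fractions, (-2*x**4 + 14*x**3 + 16*x**2 + 214*x + 258)/(x**5 - 4*x**3 + 12*x**2 - 117*x + 108) = -4/(x**2 + 9) - 2/(x + 4) - 5/(x - 1) + 5/(x - 3): now ∫(5/(x - 3)) dx + ∫(-5/(x - 1)) dx + ∫(-2/(x + 4)) dx + ∫(-4/(x**2 + 9)) dx.
Step 2. Evaluate the standard form [assuming x > 1]: now -5*log(x - 1) + ∫(5/(x - 3)) dx + ∫(-2/(x + 4)) dx + ∫(-4/(x**2 + 9)) dx.
Step 3. Evaluate the standard form [assuming x > 3]: now 5*log(x - 3) - 5*log(x - 1) + ∫(-2/(x + 4)) dx + ∫(-4/(x**2 + 9)) dx.
Step 4. Evaluate the standard form [assuming x > -4]: now 5*log(x - 3) - 5*log(x - 1) - 2*log(x + 4) + ∫(-4/(x**2 + 9)) dx.
Step 5. Evaluate the standard form: now 5*log(x - 3) - 5*log(x - 1) - 2*log(x + 4) - 4*atan(x/3)/3.
Answer: 5*log(x - 3) - 5*log(x - 1) - 2*log(x + 4) - 4*atan(x/3)/3.


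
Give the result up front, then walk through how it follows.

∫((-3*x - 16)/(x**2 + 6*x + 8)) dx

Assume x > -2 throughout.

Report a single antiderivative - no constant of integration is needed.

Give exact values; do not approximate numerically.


The answer is -5*log(x + 2) + 2*log(x + 4).
Step 1. Decompose ∫((-3*x - 16)/(x**2 + 6*x + 8)) dx by partial fractions, (-3*x - 16)/(x**2 + 6*x + 8) = 2/(x + 4) - 5/(x + 2): now ∫(-5/(x + 2)) dx + ∫(2/(x + 4)) dx.
Step 2. Evaluate the standard form [assuming x > -4]: now 2*log(x + 4) + ∫(-5/(x + 2)) dx.
Step 3. Evaluate the standard form [assuming x > -2]: now -5*log(x + 2) + 2*log(x + 4).
Answer: -5*log(x + 2) + 2*log(x + 4).


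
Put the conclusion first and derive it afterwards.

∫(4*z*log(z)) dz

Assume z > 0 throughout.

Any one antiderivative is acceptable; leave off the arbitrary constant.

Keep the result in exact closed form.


The answer is 2*z**2*log(z) - z**2.
Step 1. Integrate ∫(4*z*log(z)) dz by parts with u = log(z), dv = (4*z) dz, so v = 2*z**2 [assuming z > 0]: now 2*z**2*log(z) + ∫(-2*z) dz.
Step 2. Evaluate the standard form: now 2*z**2*log(z) - z**2.
Answer: 2*z**2*log(z) - z**2.


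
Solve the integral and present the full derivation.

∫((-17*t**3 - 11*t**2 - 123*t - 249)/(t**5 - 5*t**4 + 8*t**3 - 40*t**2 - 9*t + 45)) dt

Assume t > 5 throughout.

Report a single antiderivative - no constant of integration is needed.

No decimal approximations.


Step 1. Decompose ∫((-17*t**3 - 11*t**2 - 123*t - 249)/(t**5 - 5*t**4 + 8*t**3 - 40*t**2 - 9*t + 45)) dt by partial fractions, (-17*t**3 - 11*t**2 - 123*t - 249)/(t**5 - 5*t**4 + 8*t**3 - 40*t**2 - 9*t + 45) = -3/(t**2 + 9) - 1/(t + 1) + 5/(t - 1) - 4/(t - 5): now ∫(-4/(t - 5)) dt + ∫(5/(t - 1)) dt + ∫(-1/(t + 1)) dt + ∫(-3/(t**2 + 9)) dt.
Step 2. Evaluate the standard form [assuming t > 1]: now 5*log(t - 1) + ∫(-4/(t - 5)) dt + ∫(-1/(t + 1)) dt + ∫(-3/(t**2 + 9)) dt.
Step 3. Evaluate the standard form [assuming t > 5]: now -4*log(t - 5) + 5*log(t - 1) + ∫(-1/(t + 1)) dt + ∫(-3/(t**2 + 9)) dt.
Step 4. Evaluate the standard form [assuming t > -1]: now -4*log(t - 5) + 5*log(t - 1) - log(t + 1) + ∫(-3/(t**2 + 9)) dt.
Step 5. Evaluate the standard form: now -4*log(t - 5) + 5*log(t - 1) - log(t + 1) - atan(t/3).
Answer: -4*log(t - 5) + 5*log(t - 1) - log(t + 1) - atan(t/3).


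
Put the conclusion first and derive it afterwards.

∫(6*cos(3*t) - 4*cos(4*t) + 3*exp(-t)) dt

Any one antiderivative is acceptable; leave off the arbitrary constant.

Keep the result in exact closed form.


The answer is 2*sin(3*t) - sin(4*t) - 3*exp(-t).
Step 1. Rewrite: now ∫(3*exp(-t)) dt + ∫(6*cos(3*t)) dt + ∫(-4*cos(4*t)) dt.
Step 2. Evaluate the standard form: now -sin(4*t) + ∫(3*exp(-t)) dt + ∫(6*cos(3*t)) dt.
Step 3. Evaluate the standard form: now -sin(4*t) + ∫(6*cos(3*t)) dt - 3*exp(-t).
Step 4. Evaluate the standard form: now 2*sin(3*t) - sin(4*t) - 3*exp(-t).
Answer: 2*sin(3*t) - sin(4*t) - 3*exp(-t).


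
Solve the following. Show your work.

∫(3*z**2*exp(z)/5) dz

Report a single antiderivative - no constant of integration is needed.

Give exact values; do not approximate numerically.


Step 1. Integrate ∫(3*z**2*exp(z)/5) dz by parts with u = z**2, dv = (3*exp(z)/5) dz, so v = 3*exp(z)/5: now 3*z**2*exp(z)/5 + ∫(-6*z*exp(z)/5) dz.
Step 2. Integrate ∫(-6*z*exp(z)/5) dz by parts with u = z, dv = (-6*exp(z)/5) dz, so v = -6*exp(z)/5: now 3*z**2*exp(z)/5 - 6*z*exp(z)/5 + ∫(6*exp(z)/5) dz.
Step 3. Evaluate the standard form: now 3*z**2*exp(z)/5 - 6*z*exp(z)/5 + 6*exp(z)/5.
Answer: 3*z**2*exp(z)/5 - 6*z*exp(z)/5 + 6*exp(z)/5.


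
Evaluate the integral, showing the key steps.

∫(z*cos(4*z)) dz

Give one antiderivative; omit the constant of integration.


Step 1. Integrate ∫(z*cos(4*z)) dz by parts with u = z, dv = (cos(4*z)) dz, so v = sin(4*z)/4: now z*sin(4*z)/4 + ∫(-sin(4*z)/4) dz.
Step 2. Evaluate the standard form: now z*sin(4*z)/4 + cos(4*z)/16.
Answer: z*sin(4*z)/4 + cos(4*z)/16.


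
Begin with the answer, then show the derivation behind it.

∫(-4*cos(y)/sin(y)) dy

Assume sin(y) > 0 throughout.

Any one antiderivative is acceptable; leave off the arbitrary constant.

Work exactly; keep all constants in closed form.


The answer is -4*log(sin(y)).
Step 1. Substitute u = sin(y), turning ∫(-4*cos(y)/sin(y)) dy into ∫(-4/u) du: now ∫(-4/u) du.
Step 2. Evaluate the standard form [assuming u > 0]: now -4*log(u).
Step 3. Substitute back u = sin(y): now -4*log(sin(y)).
Answer: -4*log(sin(y)).


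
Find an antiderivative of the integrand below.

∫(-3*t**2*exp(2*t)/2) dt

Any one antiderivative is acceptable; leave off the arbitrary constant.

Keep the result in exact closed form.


Answer: -3*t**2*exp(2*t)/4 + 3*t*exp(2*t)/4 - 3*exp(2*t)/8.


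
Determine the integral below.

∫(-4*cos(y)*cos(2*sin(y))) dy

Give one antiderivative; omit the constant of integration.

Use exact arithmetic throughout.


Answer: -2*sin(2*sin(y)).


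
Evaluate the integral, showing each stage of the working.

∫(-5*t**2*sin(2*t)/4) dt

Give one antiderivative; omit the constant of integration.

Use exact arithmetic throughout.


Step 1. Integrate ∫(-5*t**2*sin(2*t)/4) dt by parts with u = t**2, dv = (-5*sin(2*t)/4) dt, so v = 5*cos(2*t)/8: now 5*t**2*cos(2*t)/8 + ∫(-5*t*cos(2*t)/4) dt.
Step 2. Integrate ∫(-5*t*cos(2*t)/4) dt by parts with u = t, dv = (-5*cos(2*t)/4) dt, so v = -5*sin(2*t)/8: now 5*t**2*cos(2*t)/8 - 5*t*sin(2*t)/8 + ∫(5*sin(2*t)/8) dt.
Step 3. Evaluate the standard form: now 5*t**2*cos(2*t)/8 - 5*t*sin(2*t)/8 - 5*cos(2*t)/16.
Answer: 5*t**2*cos(2*t)/8 - 5*t*sin(2*t)/8 - 5*cos(2*t)/16.


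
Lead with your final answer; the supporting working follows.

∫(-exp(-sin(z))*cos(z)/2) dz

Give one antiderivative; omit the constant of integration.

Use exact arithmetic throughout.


The answer is exp(-sin(z))/2.
Step 1. Substitute u = sin(z), turning ∫(-exp(-sin(z))*cos(z)/2) dz into ∫(-exp(-u)/2) du: now ∫(-exp(-u)/2) du.
Step 2. Evaluate the standard form: now exp(-u)/2.
Step 3. Substitute back u = sin(z): now exp(-sin(z))/2.
Answer: exp(-sin(z))/2.


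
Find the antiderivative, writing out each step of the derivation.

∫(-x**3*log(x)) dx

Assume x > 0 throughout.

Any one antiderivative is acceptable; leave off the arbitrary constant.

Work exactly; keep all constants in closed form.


Step 1. Integrate ∫(-x**3*log(x)) dx by parts with u = log(x), dv = (-x**3) dx, so v = -x**4/4 [assuming x > 0]: now -x**4*log(x)/4 + ∫(x**3/4) dx.
Step 2. Evaluate the standard form: now -x**4*log(x)/4 + x**4/16.
Answer: -x**4*log(x)/4 + x**4/16.


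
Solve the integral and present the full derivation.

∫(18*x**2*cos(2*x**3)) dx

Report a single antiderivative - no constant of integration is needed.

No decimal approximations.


Step 1. Substitute u = x**3, turning ∫(18*x**2*cos(2*x**3)) dx into ∫(6*cos(2*u)) du: now ∫(6*cos(2*u)) du.
Step 2. Evaluate the standard form: now 3*sin(2*u).
Step 3. Substitute back u = x**3: now 3*sin(2*x**3).
Answer: 3*sin(2*x**3).


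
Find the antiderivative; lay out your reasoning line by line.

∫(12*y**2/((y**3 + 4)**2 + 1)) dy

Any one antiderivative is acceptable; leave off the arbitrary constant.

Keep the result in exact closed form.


Step 1. Substitute u = y**3 + 4, turning ∫(12*y**2/((y**3 + 4)**2 + 1)) dy into ∫(4/(u**2 + 1)) du: now ∫(4/(u**2 + 1)) du.
Step 2. Evaluate the standard form: now 4*atan(u).
Step 3. Substitute back u = y**3 + 4: now 4*atan(y**3 + 4).
Answer: 4*atan(y**3 + 4).


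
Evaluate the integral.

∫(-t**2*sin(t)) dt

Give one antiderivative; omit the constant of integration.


Answer: t**2*cos(t) - 2*t*sin(t) - 2*cos(t).


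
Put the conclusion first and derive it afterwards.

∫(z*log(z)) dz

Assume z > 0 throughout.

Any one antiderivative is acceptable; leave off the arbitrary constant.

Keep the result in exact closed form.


The answer is z**2*log(z)/2 - z**2/4.
Step 1. Integrate ∫(z*log(z)) dz by parts with u = log(z), dv = (z) dz, so v = z**2/2 [assuming z > 0]: now z**2*log(z)/2 + ∫(-z/2) dz.
Step 2. Evaluate the standard form: now z**2*log(z)/2 - z**2/4.
Answer: z**2*log(z)/2 - z**2/4.


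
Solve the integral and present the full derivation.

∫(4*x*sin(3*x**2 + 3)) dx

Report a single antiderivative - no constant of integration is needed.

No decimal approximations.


Step 1. Substitute u = x**2 + 1, turning ∫(4*x*sin(3*x**2 + 3)) dx into ∫(2*sin(3*u)) du: now ∫(2*sin(3*u)) du.
Step 2. Evaluate the standard form: now -2*cos(3*u)/3.
Step 3. Substitute back u = x**2 + 1: now -2*cos(3*x**2 + 3)/3.
Answer: -2*cos(3*x**2 + 3)/3.


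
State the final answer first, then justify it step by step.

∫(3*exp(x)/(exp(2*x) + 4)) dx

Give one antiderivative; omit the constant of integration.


The answer is 3*atan(exp(x)/2)/2.
Step 1. Substitute u = exp(x), turning ∫(3*exp(x)/(exp(2*x) + 4)) dx into ∫(3/(u**2 + 4)) du: now ∫(3/(u**2 + 4)) du.
Step 2. Evaluate the standard form: now 3*atan(u/2)/2.
Step 3. Substitute back u = exp(x): now 3*atan(exp(x)/2)/2.
Answer: 3*atan(exp(x)/2)/2.


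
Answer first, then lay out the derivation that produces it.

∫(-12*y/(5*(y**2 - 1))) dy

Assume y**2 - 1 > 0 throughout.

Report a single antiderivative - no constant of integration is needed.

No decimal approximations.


The answer is -6*log(y**2 - 1)/5.
Step 1. Substitute u = y**2 - 1, turning ∫(-12*y/(5*(y**2 - 1))) dy into ∫(-6/(5*u)) du: now ∫(-6/(5*u)) du.
Step 2. Evaluate the standard form [assuming u > 0]: now -6*log(u)/5.
Step 3. Substitute back u = y**2 - 1: now -6*log(y**2 - 1)/5.
Answer: -6*log(y**2 - 1)/5.


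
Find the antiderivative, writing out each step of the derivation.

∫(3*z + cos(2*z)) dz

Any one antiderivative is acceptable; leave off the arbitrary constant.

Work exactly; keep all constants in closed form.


Step 1. Rewrite: now ∫(3*z) dz + ∫(cos(2*z)) dz.
Step 2. Evaluate the standard form: now 3*z**2/2 + ∫(cos(2*z)) dz.
Step 3. Evaluate the standard form: now 3*z**2/2 + sin(2*z)/2.
Answer: 3*z**2/2 + sin(2*z)/2.


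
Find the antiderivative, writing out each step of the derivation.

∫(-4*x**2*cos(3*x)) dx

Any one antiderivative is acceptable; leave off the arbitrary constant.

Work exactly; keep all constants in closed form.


Step 1. Integrate ∫(-4*x**2*cos(3*x)) dx by parts with u = x**2, dv = (-4*cos(3*x)) dx, so v = -4*sin(3*x)/3: now -4*x**2*sin(3*x)/3 + ∫(8*x*sin(3*x)/3) dx.
Step 2. Integrate ∫(8*x*sin(3*x)/3) dx by parts with u = x, dv = (8*sin(3*x)/3) dx, so v = -8*cos(3*x)/9: now -4*x**2*sin(3*x)/3 - 8*x*cos(3*x)/9 + ∫(8*cos(3*x)/9) dx.
Step 3. Evaluate the standard form: now -4*x**2*sin(3*x)/3 - 8*x*cos(3*x)/9 + 8*sin(3*x)/27.
Answer: -4*x**2*sin(3*x)/3 - 8*x*cos(3*x)/9 + 8*sin(3*x)/27.


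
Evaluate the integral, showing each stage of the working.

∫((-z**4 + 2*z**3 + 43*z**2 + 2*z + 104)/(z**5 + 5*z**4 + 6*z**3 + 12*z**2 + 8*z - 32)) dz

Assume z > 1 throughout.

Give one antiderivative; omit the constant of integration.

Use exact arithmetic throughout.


Step 1. Decompose ∫((-z**4 + 2*z**3 + 43*z**2 + 2*z + 104)/(z**5 + 5*z**4 + 6*z**3 + 12*z**2 + 8*z - 32)) dz by partial fractions, (-z**4 + 2*z**3 + 43*z**2 + 2*z + 104)/(z**5 + 5*z**4 + 6*z**3 + 12*z**2 + 8*z - 32) = 3/(z**2 + 4) + 2/(z + 4) - 5/(z + 2) + 2/(z - 1): now ∫(2/(z - 1)) dz + ∫(-5/(z + 2)) dz + ∫(2/(z + 4)) dz + ∫(3/(z**2 + 4)) dz.
Step 2. Evaluate the standard form [assuming z > 1]: now 2*log(z - 1) + ∫(-5/(z + 2)) dz + ∫(2/(z + 4)) dz + ∫(3/(z**2 + 4)) dz.
Step 3. Evaluate the standard form [assuming z > -4]: now 2*log(z - 1) + 2*log(z + 4) + ∫(-5/(z + 2)) dz + ∫(3/(z**2 + 4)) dz.
Step 4. Evaluate the standard form [assuming z > -2]: now 2*log(z - 1) - 5*log(z + 2) + 2*log(z + 4) + ∫(3/(z**2 + 4)) dz.
Step 5. Evaluate the standard form: now 2*log(z - 1) - 5*log(z + 2) + 2*log(z + 4) + 3*atan(z/2)/2.
Answer: 2*log(z - 1) - 5*log(z + 2) + 2*log(z + 4) + 3*atan(z/2)/2.


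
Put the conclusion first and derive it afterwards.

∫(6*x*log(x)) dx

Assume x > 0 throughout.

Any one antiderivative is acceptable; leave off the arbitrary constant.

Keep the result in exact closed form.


The answer is 3*x**2*log(x) - 3*x**2/2.
Step 1. Integrate ∫(6*x*log(x)) dx by parts with u = log(x), dv = (6*x) dx, so v = 3*x**2 [assuming x > 0]: now 3*x**2*log(x) + ∫(-3*x) dx.
Step 2. Evaluate the standard form: now 3*x**2*log(x) - 3*x**2/2.
Answer: 3*x**2*log(x) - 3*x**2/2.


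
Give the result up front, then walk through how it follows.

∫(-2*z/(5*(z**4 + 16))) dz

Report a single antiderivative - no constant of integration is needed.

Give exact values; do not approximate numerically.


The answer is -atan(z**2/4)/20.
Step 1. Substitute u = z**2, turning ∫(-2*z/(5*(z**4 + 16))) dz into ∫(-1/(5*(u**2 + 16))) du: now ∫(-1/(5*(u**2 + 16))) du.
Step 2. Evaluate the standard form: now -atan(u/4)/20.
Step 3. Substitute back u = z**2: now -atan(z**2/4)/20.
Answer: -atan(z**2/4)/20.


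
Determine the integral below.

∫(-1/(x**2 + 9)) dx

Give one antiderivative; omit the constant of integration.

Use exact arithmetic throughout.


Answer: -atan(x/3)/3.


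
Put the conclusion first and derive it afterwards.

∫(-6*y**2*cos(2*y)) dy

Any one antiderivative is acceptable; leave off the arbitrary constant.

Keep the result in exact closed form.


The answer is -3*y**2*sin(2*y) - 3*y*cos(2*y) + 3*sin(2*y)/2.
Step 1. Integrate ∫(-6*y**2*cos(2*y)) dy by parts with u = y**2, dv = (-6*cos(2*y)) dy, so v = -3*sin(2*y): now -3*y**2*sin(2*y) + ∫(6*y*sin(2*y)) dy.
Step 2. Integrate ∫(6*y*sin(2*y)) dy by parts with u = y, dv = (6*sin(2*y)) dy, so v = -3*cos(2*y): now -3*y**2*sin(2*y) - 3*y*cos(2*y) + ∫(3*cos(2*y)) dy.
Step 3. Evaluate the standard form: now -3*y**2*sin(2*y) - 3*y*cos(2*y) + 3*sin(2*y)/2.
Answer: -3*y**2*sin(2*y) - 3*y*cos(2*y) + 3*sin(2*y)/2.


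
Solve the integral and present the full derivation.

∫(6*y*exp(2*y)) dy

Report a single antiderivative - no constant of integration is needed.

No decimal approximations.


Step 1. Integrate ∫(6*y*exp(2*y)) dy by parts with u = y, dv = (6*exp(2*y)) dy, so v = 3*exp(2*y): now 3*y*exp(2*y) + ∫(-3*exp(2*y)) dy.
Step 2. Evaluate the standard form: now 3*y*exp(2*y) - 3*exp(2*y)/2.
Answer: 3*y*exp(2*y) - 3*exp(2*y)/2.


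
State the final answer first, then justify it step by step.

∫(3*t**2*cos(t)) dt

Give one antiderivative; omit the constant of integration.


The answer is 3*t**2*sin(t) + 6*t*cos(t) - 6*sin(t).
Step 1. Integrate ∫(3*t**2*cos(t)) dt by parts with u = t**2, dv = (3*cos(t)) dt, so v = 3*sin(t): now 3*t**2*sin(t) + ∫(-6*t*sin(t)) dt.
Step 2. Integrate ∫(-6*t*sin(t)) dt by parts with u = t, dv = (-6*sin(t)) dt, so v = 6*cos(t): now 3*t**2*sin(t) + 6*t*cos(t) + ∫(-6*cos(t)) dt.
Step 3. Evaluate the standard form: now 3*t**2*sin(t) + 6*t*cos(t) - 6*sin(t).
Answer: 3*t**2*sin(t) + 6*t*cos(t) - 6*sin(t).


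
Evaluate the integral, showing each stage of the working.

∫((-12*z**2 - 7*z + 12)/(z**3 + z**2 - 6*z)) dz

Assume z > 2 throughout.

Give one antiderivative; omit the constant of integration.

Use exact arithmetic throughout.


Step 1. Decompose ∫((-12*z**2 - 7*z + 12)/(z**3 + z**2 - 6*z)) dz by partial fractions, (-12*z**2 - 7*z + 12)/(z**3 + z**2 - 6*z) = -5/(z + 3) - 5/(z - 2) - 2/z: now ∫(-2/z) dz + ∫(-5/(z - 2)) dz + ∫(-5/(z + 3)) dz.
Step 2. Evaluate the standard form [assuming z > 0]: now -2*log(z) + ∫(-5/(z - 2)) dz + ∫(-5/(z + 3)) dz.
Step 3. Evaluate the standard form [assuming z > 2]: now -2*log(z) - 5*log(z - 2) + ∫(-5/(z + 3)) dz.
Step 4. Evaluate the standard form [assuming z > -3]: now -2*log(z) - 5*log(z - 2) - 5*log(z + 3).
Answer: -2*log(z) - 5*log(z - 2) - 5*log(z + 3).


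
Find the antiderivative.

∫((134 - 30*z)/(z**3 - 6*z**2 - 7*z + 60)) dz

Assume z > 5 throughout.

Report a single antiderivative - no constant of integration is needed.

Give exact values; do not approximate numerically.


Answer: -2*log(z - 5) - 2*log(z - 4) + 4*log(z + 3).


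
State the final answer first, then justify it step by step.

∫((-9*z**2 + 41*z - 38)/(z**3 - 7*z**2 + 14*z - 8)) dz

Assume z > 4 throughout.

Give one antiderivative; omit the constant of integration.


The answer is -3*log(z - 4) - 4*log(z - 2) - 2*log(z - 1).
Step 1. Decompose ∫((-9*z**2 + 41*z - 38)/(z**3 - 7*z**2 + 14*z - 8)) dz by partial fractions, (-9*z**2 + 41*z - 38)/(z**3 - 7*z**2 + 14*z - 8) = -2/(z - 1) - 4/(z - 2) - 3/(z - 4): now ∫(-3/(z - 4)) dz + ∫(-4/(z - 2)) dz + ∫(-2/(z - 1)) dz.
Step 2. Evaluate the standard form [assuming z > 1]: now -2*log(z - 1) + ∫(-3/(z - 4)) dz + ∫(-4/(z - 2)) dz.
Step 3. Evaluate the standard form [assuming z > 4]: now -3*log(z - 4) - 2*log(z - 1) + ∫(-4/(z - 2)) dz.
Step 4. Evaluate the standard form [assuming z > 2]: now -3*log(z - 4) - 4*log(z - 2) - 2*log(z - 1).
Answer: -3*log(z - 4) - 4*log(z - 2) - 2*log(z - 1).


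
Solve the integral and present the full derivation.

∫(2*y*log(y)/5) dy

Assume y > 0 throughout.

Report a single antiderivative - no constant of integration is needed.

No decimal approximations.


Step 1. Integrate ∫(2*y*log(y)/5) dy by parts with u = log(y), dv = (2*y/5) dy, so v = y**2/5 [assuming y > 0]: now y**2*log(y)/5 + ∫(-y/5) dy.
Step 2. Evaluate the standard form: now y**2*log(y)/5 - y**2/10.
Answer: y**2*log(y)/5 - y**2/10.


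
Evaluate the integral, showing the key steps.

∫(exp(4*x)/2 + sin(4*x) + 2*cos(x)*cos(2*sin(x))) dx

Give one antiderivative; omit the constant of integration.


Step 1. Rewrite: now ∫(2*cos(x)*cos(2*sin(x))) dx + ∫(exp(4*x)/2) dx + ∫(sin(4*x)) dx.
Step 2. Evaluate the standard form: now exp(4*x)/8 + ∫(2*cos(x)*cos(2*sin(x))) dx + ∫(sin(4*x)) dx.
Step 3. Evaluate the standard form: now exp(4*x)/8 - cos(4*x)/4 + ∫(2*cos(x)*cos(2*sin(x))) dx.
Step 4. Substitute u = sin(x), turning ∫(2*cos(x)*cos(2*sin(x))) dx into ∫(2*cos(2*u)) du: now exp(4*x)/8 - cos(4*x)/4 + ∫(2*cos(2*u)) du.
Step 5. Evaluate the standard form: now exp(4*x)/8 + sin(2*u) - cos(4*x)/4.
Step 6. Substitute back u = sin(x): now exp(4*x)/8 + sin(2*sin(x)) - cos(4*x)/4.
Answer: exp(4*x)/8 + sin(2*sin(x)) - cos(4*x)/4.


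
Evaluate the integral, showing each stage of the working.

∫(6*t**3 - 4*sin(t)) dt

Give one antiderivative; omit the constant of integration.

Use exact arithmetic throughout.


Step 1. Rewrite: now ∫(6*t**3) dt + ∫(-4*sin(t)) dt.
Step 2. Evaluate the standard form: now 4*cos(t) + ∫(6*t**3) dt.
Step 3. Evaluate the standard form: now 3*t**4/2 + 4*cos(t).
Answer: 3*t**4/2 + 4*cos(t).


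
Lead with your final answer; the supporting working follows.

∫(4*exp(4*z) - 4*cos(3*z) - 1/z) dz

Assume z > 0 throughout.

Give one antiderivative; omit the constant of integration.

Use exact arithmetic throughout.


The answer is exp(4*z) - log(z) - 4*sin(3*z)/3.
Step 1. Rewrite: now ∫(-1/z) dz + ∫(4*exp(4*z)) dz + ∫(-4*cos(3*z)) dz.
Step 2. Evaluate the standard form [assuming z > 0]: now -log(z) + ∫(4*exp(4*z)) dz + ∫(-4*cos(3*z)) dz.
Step 3. Evaluate the standard form: now -log(z) - 4*sin(3*z)/3 + ∫(4*exp(4*z)) dz.
Step 4. Evaluate the standard form: now exp(4*z) - log(z) - 4*sin(3*z)/3.
Answer: exp(4*z) - log(z) - 4*sin(3*z)/3.


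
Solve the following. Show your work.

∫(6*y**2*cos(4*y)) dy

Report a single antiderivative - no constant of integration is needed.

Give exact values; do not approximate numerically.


Step 1. Integrate ∫(6*y**2*cos(4*y)) dy by parts with u = y**2, dv = (6*cos(4*y)) dy, so v = 3*sin(4*y)/2: now 3*y**2*sin(4*y)/2 + ∫(-3*y*sin(4*y)) dy.
Step 2. Integrate ∫(-3*y*sin(4*y)) dy by parts with u = y, dv = (-3*sin(4*y)) dy, so v = 3*cos(4*y)/4: now 3*y**2*sin(4*y)/2 + 3*y*cos(4*y)/4 + ∫(-3*cos(4*y)/4) dy.
Step 3. Evaluate the standard form: now 3*y**2*sin(4*y)/2 + 3*y*cos(4*y)/4 - 3*sin(4*y)/16.
Answer: 3*y**2*sin(4*y)/2 + 3*y*cos(4*y)/4 - 3*sin(4*y)/16.


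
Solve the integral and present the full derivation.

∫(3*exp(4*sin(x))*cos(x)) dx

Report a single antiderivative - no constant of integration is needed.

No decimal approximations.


Step 1. Substitute u = sin(x), turning ∫(3*exp(4*sin(x))*cos(x)) dx into ∫(3*exp(4*u)) du: now ∫(3*exp(4*u)) du.
Step 2. Evaluate the standard form: now 3*exp(4*u)/4.
Step 3. Substitute back u = sin(x): now 3*exp(4*sin(x))/4.
Answer: 3*exp(4*sin(x))/4.


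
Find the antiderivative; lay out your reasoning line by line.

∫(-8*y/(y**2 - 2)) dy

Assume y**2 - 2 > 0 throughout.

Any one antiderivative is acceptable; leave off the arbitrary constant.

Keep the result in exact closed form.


Step 1. Substitute u = y**2 - 2, turning ∫(-8*y/(y**2 - 2)) dy into ∫(-4/u) du: now ∫(-4/u) du.
Step 2. Evaluate the standard form [assuming u > 0]: now -4*log(u).
Step 3. Substitute back u = y**2 - 2: now -4*log(y**2 - 2).
Answer: -4*log(y**2 - 2).


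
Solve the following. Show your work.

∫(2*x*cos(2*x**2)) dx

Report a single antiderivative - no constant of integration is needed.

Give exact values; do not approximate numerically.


Step 1. Substitute u = x**2, turning ∫(2*x*cos(2*x**2)) dx into ∫(cos(2*u)) du: now ∫(cos(2*u)) du.
Step 2. Evaluate the standard form: now sin(2*u)/2.
Step 3. Substitute back u = x**2: now sin(2*x**2)/2.
Answer: sin(2*x**2)/2.


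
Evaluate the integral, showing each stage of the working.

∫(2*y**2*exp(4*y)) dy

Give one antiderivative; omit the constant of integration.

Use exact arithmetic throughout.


Step 1. Integrate ∫(2*y**2*exp(4*y)) dy by parts with u = y**2, dv = (2*exp(4*y)) dy, so v = exp(4*y)/2: now y**2*exp(4*y)/2 + ∫(-y*exp(4*y)) dy.
Step 2. Integrate ∫(-y*exp(4*y)) dy by parts with u = y, dv = (-exp(4*y)) dy, so v = -exp(4*y)/4: now y**2*exp(4*y)/2 - y*exp(4*y)/4 + ∫(exp(4*y)/4) dy.
Step 3. Evaluate the standard form: now y**2*exp(4*y)/2 - y*exp(4*y)/4 + exp(4*y)/16.
Answer: y**2*exp(4*y)/2 - y*exp(4*y)/4 + exp(4*y)/16.


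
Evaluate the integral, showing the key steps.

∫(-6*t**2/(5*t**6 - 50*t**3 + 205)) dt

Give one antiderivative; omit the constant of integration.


Step 1. Substitute u = t**3 - 5, turning ∫(-6*t**2/(5*t**6 - 50*t**3 + 205)) dt into ∫(-2/(5*(u**2 + 16))) du: now ∫(-2/(5*(u**2 + 16))) du.
Step 2. Evaluate the standard form: now -atan(u/4)/10.
Step 3. Substitute back u = t**3 - 5: now -atan(t**3/4 - 5/4)/10.
Answer: -atan(t**3/4 - 5/4)/10.


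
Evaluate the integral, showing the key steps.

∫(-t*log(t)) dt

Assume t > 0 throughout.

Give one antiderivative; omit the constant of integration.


Step 1. Integrate ∫(-t*log(t)) dt by parts with u = log(t), dv = (-t) dt, so v = -t**2/2 [assuming t > 0]: now -t**2*log(t)/2 + ∫(t/2) dt.
Step 2. Evaluate the standard form: now -t**2*log(t)/2 + t**2/4.
Answer: -t**2*log(t)/2 + t**2/4.


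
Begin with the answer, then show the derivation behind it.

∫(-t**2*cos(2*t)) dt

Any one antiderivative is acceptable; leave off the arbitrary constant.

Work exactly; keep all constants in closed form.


The answer is -t**2*sin(2*t)/2 - t*cos(2*t)/2 + sin(2*t)/4.
Step 1. Integrate ∫(-t**2*cos(2*t)) dt by parts with u = t**2, dv = (-cos(2*t)) dt, so v = -sin(2*t)/2: now -t**2*sin(2*t)/2 + ∫(t*sin(2*t)) dt.
Step 2. Integrate ∫(t*sin(2*t)) dt by parts with u = t, dv = (sin(2*t)) dt, so v = -cos(2*t)/2: now -t**2*sin(2*t)/2 - t*cos(2*t)/2 + ∫(cos(2*t)/2) dt.
Step 3. Evaluate the standard form: now -t**2*sin(2*t)/2 - t*cos(2*t)/2 + sin(2*t)/4.
Answer: -t**2*sin(2*t)/2 - t*cos(2*t)/2 + sin(2*t)/4.


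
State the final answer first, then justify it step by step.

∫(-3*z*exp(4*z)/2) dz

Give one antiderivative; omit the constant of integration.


The answer is -3*z*exp(4*z)/8 + 3*exp(4*z)/32.
Step 1. Integrate ∫(-3*z*exp(4*z)/2) dz by parts with u = z, dv = (-3*exp(4*z)/2) dz, so v = -3*exp(4*z)/8: now -3*z*exp(4*z)/8 + ∫(3*exp(4*z)/8) dz.
Step 2. Evaluate the standard form: now -3*z*exp(4*z)/8 + 3*exp(4*z)/32.
Answer: -3*z*exp(4*z)/8 + 3*exp(4*z)/32.


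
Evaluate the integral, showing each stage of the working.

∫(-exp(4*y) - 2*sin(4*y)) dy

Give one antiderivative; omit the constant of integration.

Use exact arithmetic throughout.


Step 1. Rewrite: now ∫(-exp(4*y)) dy + ∫(-2*sin(4*y)) dy.
Step 2. Evaluate the standard form: now -exp(4*y)/4 + ∫(-2*sin(4*y)) dy.
Step 3. Evaluate the standard form: now -exp(4*y)/4 + cos(4*y)/2.
Answer: -exp(4*y)/4 + cos(4*y)/2.


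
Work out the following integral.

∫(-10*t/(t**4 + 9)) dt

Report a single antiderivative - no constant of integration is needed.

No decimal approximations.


Answer: -5*atan(t**2/3)/3.


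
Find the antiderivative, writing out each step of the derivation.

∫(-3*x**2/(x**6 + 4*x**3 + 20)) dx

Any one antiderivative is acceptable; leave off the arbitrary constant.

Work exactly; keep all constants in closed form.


Step 1. Substitute u = x**3 + 2, turning ∫(-3*x**2/(x**6 + 4*x**3 + 20)) dx into ∫(-1/(u**2 + 16)) du: now ∫(-1/(u**2 + 16)) du.
Step 2. Evaluate the standard form: now -atan(u/4)/4.
Step 3. Substitute back u = x**3 + 2: now -atan(x**3/4 + 1/2)/4.
Answer: -atan(x**3/4 + 1/2)/4.


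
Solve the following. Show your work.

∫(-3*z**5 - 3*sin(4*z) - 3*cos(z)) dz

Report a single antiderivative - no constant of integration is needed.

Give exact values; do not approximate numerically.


Step 1. Rewrite: now ∫(-3*z**5) dz + ∫(-3*sin(4*z)) dz + ∫(-3*cos(z)) dz.
Step 2. Evaluate the standard form: now -z**6/2 + ∫(-3*sin(4*z)) dz + ∫(-3*cos(z)) dz.
Step 3. Evaluate the standard form: now -z**6/2 - 3*sin(z) + ∫(-3*sin(4*z)) dz.
Step 4. Evaluate the standard form: now -z**6/2 - 3*sin(z) + 3*cos(4*z)/4.
Answer: -z**6/2 - 3*sin(z) + 3*cos(4*z)/4.


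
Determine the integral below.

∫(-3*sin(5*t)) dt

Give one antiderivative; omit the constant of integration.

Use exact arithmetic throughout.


Answer: 3*cos(5*t)/5.


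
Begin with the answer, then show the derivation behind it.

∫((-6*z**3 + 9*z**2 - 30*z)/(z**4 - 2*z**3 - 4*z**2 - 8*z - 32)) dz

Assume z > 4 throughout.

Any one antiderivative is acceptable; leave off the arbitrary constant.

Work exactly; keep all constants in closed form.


The answer is -3*log(z - 4) - 3*log(z + 2) + 3*atan(z/2)/2.
Step 1. Decompose ∫((-6*z**3 + 9*z**2 - 30*z)/(z**4 - 2*z**3 - 4*z**2 - 8*z - 32)) dz by partial fractions, (-6*z**3 + 9*z**2 - 30*z)/(z**4 - 2*z**3 - 4*z**2 - 8*z - 32) = 3/(z**2 + 4) - 3/(z + 2) - 3/(z - 4): now ∫(-3/(z - 4)) dz + ∫(-3/(z + 2)) dz + ∫(3/(z**2 + 4)) dz.
Step 2. Evaluate the standard form [assuming z > -2]: now -3*log(z + 2) + ∫(-3/(z - 4)) dz + ∫(3/(z**2 + 4)) dz.
Step 3. Evaluate the standard form [assuming z > 4]: now -3*log(z - 4) - 3*log(z + 2) + ∫(3/(z**2 + 4)) dz.
Step 4. Evaluate the standard form: now -3*log(z - 4) - 3*log(z + 2) + 3*atan(z/2)/2.
Answer: -3*log(z - 4) - 3*log(z + 2) + 3*atan(z/2)/2.


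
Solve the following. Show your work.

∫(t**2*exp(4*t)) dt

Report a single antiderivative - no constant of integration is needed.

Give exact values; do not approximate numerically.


Step 1. Integrate ∫(t**2*exp(4*t)) dt by parts with u = t**2, dv = (exp(4*t)) dt, so v = exp(4*t)/4: now t**2*exp(4*t)/4 + ∫(-t*exp(4*t)/2) dt.
Step 2. Integrate ∫(-t*exp(4*t)/2) dt by parts with u = t, dv = (-exp(4*t)/2) dt, so v = -exp(4*t)/8: now t**2*exp(4*t)/4 - t*exp(4*t)/8 + ∫(exp(4*t)/8) dt.
Step 3. Evaluate the standard form: now t**2*exp(4*t)/4 - t*exp(4*t)/8 + exp(4*t)/32.
Answer: t**2*exp(4*t)/4 - t*exp(4*t)/8 + exp(4*t)/32.


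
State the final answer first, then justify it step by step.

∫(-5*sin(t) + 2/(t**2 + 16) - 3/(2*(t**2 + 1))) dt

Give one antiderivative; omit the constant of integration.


The answer is 5*cos(t) + atan(t/4)/2 - 3*atan(t)/2.
Step 1. Rewrite: now ∫(-3/(2*(t**2 + 1))) dt + ∫(2/(t**2 + 16)) dt + ∫(-5*sin(t)) dt.
Step 2. Evaluate the standard form: now 5*cos(t) + ∫(-3/(2*(t**2 + 1))) dt + ∫(2/(t**2 + 16)) dt.
Step 3. Evaluate the standard form: now 5*cos(t) + atan(t/4)/2 + ∫(-3/(2*(t**2 + 1))) dt.
Step 4. Evaluate the standard form: now 5*cos(t) + atan(t/4)/2 - 3*atan(t)/2.
Answer: 5*cos(t) + atan(t/4)/2 - 3*atan(t)/2.


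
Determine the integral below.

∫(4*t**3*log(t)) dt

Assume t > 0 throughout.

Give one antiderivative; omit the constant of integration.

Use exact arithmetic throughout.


Answer: t**4*log(t) - t**4/4.


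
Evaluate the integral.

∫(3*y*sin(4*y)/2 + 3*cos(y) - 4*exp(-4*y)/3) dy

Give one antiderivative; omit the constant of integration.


Answer: -3*y*cos(4*y)/8 + 3*sin(y) + 3*sin(4*y)/32 + exp(-4*y)/3.


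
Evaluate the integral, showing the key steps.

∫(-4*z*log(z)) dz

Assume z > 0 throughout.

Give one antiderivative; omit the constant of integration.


Step 1. Integrate ∫(-4*z*log(z)) dz by parts with u = log(z), dv = (-4*z) dz, so v = -2*z**2 [assuming z > 0]: now -2*z**2*log(z) + ∫(2*z) dz.
Step 2. Evaluate the standard form: now -2*z**2*log(z) + z**2.
Answer: -2*z**2*log(z) + z**2.
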